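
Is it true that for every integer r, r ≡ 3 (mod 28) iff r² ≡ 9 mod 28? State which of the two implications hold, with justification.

Not equivalent: only (⇒) holds.

[⇒] Suppose r ≡ 3 (mod 28). Write r = 28j + 3. Then (28j + 3)² = 784j² + 168j + 9 = 28(28j² + 6j) + 9, so r² ≡ 9 (mod 28).

[⇐] This fails: take r = 11. Then 11² = 121 ≡ 9 (mod 28), yet 11 ≡ 11 (mod 28), not 3.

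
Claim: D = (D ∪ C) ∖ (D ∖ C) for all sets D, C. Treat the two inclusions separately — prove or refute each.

Neither inclusion holds.

(⊆) This inclusion fails. Take D = {1}, C = ∅; then 1 ∈ D but 1 ∉ (D ∪ C) ∖ (D ∖ C).

(⊇) This inclusion fails. Take D = ∅, C = {1}; then 1 ∈ (D ∪ C) ∖ (D ∖ C) but 1 ∉ D.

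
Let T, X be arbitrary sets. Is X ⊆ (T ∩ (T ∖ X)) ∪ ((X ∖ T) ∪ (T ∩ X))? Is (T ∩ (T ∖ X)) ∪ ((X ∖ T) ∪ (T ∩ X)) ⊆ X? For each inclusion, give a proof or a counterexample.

Forward inclusion. Let x ∈ X. Then either x ∈ X and x ∉ T; or x ∈ T ∩ X. In each case x ∈ (T ∩ (T ∖ X)) ∪ ((X ∖ T) ∪ (T ∩ X)), so X ⊆ (T ∩ (T ∖ X)) ∪ ((X ∖ T) ∪ (T ∩ X)).

Reverse inclusion. This inclusion fails. Take T = {1}, X = ∅; then 1 ∈ (T ∩ (T ∖ X)) ∪ ((X ∖ T) ∪ (T ∩ X)) but 1 ∉ X.

(⊆) holds; (⊇) fails.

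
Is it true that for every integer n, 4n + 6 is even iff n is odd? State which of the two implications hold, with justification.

(→) This fails: take n = 4. Then 4n + 6 = 22, which is even, yet n = 4 is even, not odd.

(←) Suppose n is odd. Since 4 is even, 4n is even for every n, so 4n + 6 has the same parity as 6, which is even. Hence 4n + 6 is even.

Not equivalent: only (⇐) holds.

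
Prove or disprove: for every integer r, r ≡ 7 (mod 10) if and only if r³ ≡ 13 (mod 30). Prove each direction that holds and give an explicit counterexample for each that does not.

Only the reverse direction holds.

Forward direction. This fails: take r = 17. Then 17 ≡ 7 (mod 10), but 17³ = 4913 ≡ 23 (mod 30), not 13.

Converse. The residues r modulo 30 with r³ ≡ 13 (mod 30) are exactly {7}, and each is ≡ 7 (mod 10).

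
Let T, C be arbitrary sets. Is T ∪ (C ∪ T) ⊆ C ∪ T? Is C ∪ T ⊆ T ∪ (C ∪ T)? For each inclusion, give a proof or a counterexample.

The two sets are equal.

(⟹) Let x ∈ T ∪ (C ∪ T). Then either x ∈ T and x ∉ C; or x ∈ C and x ∉ T; or x ∈ T ∩ C. In each case x ∈ C ∪ T, so T ∪ (C ∪ T) ⊆ C ∪ T.

(⟸) Let x ∈ C ∪ T. Then either x ∈ T and x ∉ C; or x ∈ C and x ∉ T; or x ∈ T ∩ C. In each case x ∈ T ∪ (C ∪ T), so C ∪ T ⊆ T ∪ (C ∪ T).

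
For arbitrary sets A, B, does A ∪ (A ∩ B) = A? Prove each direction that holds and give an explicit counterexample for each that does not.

Both inclusions hold; the sets are equal.

Reverse inclusion. Let x ∈ A. Then either x ∈ A and x ∉ B; or x ∈ A ∩ B. In each case x ∈ A ∪ (A ∩ B), so A ⊆ A ∪ (A ∩ B).

Forward inclusion. Let x ∈ A ∪ (A ∩ B). Then either x ∈ A and x ∉ B; or x ∈ A ∩ B. In each case x ∈ A, so A ∪ (A ∩ B) ⊆ A.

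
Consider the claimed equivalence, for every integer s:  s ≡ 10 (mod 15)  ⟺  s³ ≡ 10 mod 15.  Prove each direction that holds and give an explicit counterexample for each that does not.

[⇒] Suppose s ≡ 10 (mod 15). Write s = 15j + 10. Then (15j + 10)³ = 3375j³ + 6750j² + 4500j + 1000 = 15(225j³ + 450j² + 300j + 66) + 10, so s³ ≡ 10 (mod 15).

[⇐] Conversely, suppose s³ ≡ 10 (mod 15). The only residue r in {0, …, 14} with r³ ≡ 10 (mod 15) is r = 10, so s ≡ 10 (mod 15).

The biconditional holds.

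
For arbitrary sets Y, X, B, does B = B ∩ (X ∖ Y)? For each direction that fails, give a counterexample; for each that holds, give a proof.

Only the reverse inclusion holds.

(⊆) This inclusion fails. Take Y = ∅, X = ∅, B = {1}; then 1 ∈ B but 1 ∉ B ∩ (X ∖ Y).

(⊇) Let x ∈ B ∩ (X ∖ Y). Then x ∈ X ∩ B and x ∉ Y, from which x ∈ B.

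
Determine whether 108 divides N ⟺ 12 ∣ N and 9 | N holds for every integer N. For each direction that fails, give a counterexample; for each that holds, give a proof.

(⇒) If 108 ∣ N, write N = 108q. Since 108 = 9·12, N = 12·(9q), so 12 ∣ N; and since 108 = 12·9, N = 9·(12q), so 9 ∣ N.

(⇐) This fails: take N = 36. Both 12 ∣ 36 and 9 ∣ 36, yet 36 is not a multiple of 108 (since 36 = 0·108 + 36), so 108 ∤ 36.

Only the forward direction holds.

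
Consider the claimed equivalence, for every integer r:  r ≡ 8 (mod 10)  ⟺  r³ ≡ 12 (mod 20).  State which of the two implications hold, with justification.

Both directions hold; the statement is true.

(→) Suppose r ≡ 8 (mod 10). Working modulo 20, r ∈ {8, 18}; for each such r, r³ ≡ 12 (mod 20).

(←) Conversely, the residues r modulo 20 with r³ ≡ 12 (mod 20) are exactly {8, 18}, and each is ≡ 8 (mod 10).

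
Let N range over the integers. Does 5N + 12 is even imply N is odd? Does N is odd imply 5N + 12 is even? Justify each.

Both directions fail.

Forward direction. This fails: N = 6 gives 5N + 12 = 42, which is even, but 6 is even, not odd.

Converse. This also fails: N = 7 is odd, but 5N + 12 = 47 is odd, not even.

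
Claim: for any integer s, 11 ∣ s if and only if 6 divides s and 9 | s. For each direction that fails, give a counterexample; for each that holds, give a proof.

(⇒) fails and (⇐) fails.

[⇒] This fails: take s = 11. Certainly 11 ∣ 11, but 6 ∤ 11.

[⇐] This fails: take s = 18. Both 6 ∣ 18 and 9 ∣ 18, yet 18 is not a multiple of 11 (since 18 = 1·11 + 7), so 11 ∤ 18.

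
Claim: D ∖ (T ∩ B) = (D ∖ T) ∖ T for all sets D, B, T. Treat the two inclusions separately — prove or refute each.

(⊆) This inclusion fails. Take D = {1}, B = ∅, T = {1}; then 1 ∈ D ∖ (T ∩ B) but 1 ∉ (D ∖ T) ∖ T.

(⊇) Let x ∈ (D ∖ T) ∖ T. Then either x ∈ D and x ∉ B, T; or x ∈ D ∩ B and x ∉ T. In each case x ∈ D ∖ (T ∩ B), so (D ∖ T) ∖ T ⊆ D ∖ (T ∩ B).

Only the reverse inclusion holds.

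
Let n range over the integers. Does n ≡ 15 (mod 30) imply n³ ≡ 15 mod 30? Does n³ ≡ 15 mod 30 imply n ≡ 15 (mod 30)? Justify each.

Both directions hold; the statement is true.

(⇒) Suppose n ≡ 15 (mod 30). Write n = 30j + 15. Then (30j + 15)³ = 27000j³ + 40500j² + 20250j + 3375 = 30(900j³ + 1350j² + 675j + 112) + 15, so n³ ≡ 15 (mod 30).

(⇐) Conversely, suppose n³ ≡ 15 (mod 30). The only residue r in {0, …, 29} with r³ ≡ 15 (mod 30) is r = 15, so n ≡ 15 (mod 30).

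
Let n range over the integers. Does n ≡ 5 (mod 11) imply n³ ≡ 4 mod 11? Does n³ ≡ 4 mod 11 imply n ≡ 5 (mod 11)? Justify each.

[⇒] Suppose n ≡ 5 (mod 11). Write n = 11j + 5. Then (11j + 5)³ = 1331j³ + 1815j² + 825j + 125 = 11(121j³ + 165j² + 75j + 11) + 4, so n³ ≡ 4 (mod 11).

[⇐] For the converse, argue contrapositively. If n ≢ 5 (mod 11), then n is congruent to one of 0, 1, 2, 3, 4, 6, 7, 8, 9, 10 modulo 11, and these give n³ ≡ 0, 1, 8, 5, 9, 7, 2, 6, 3, 10 respectively — never 4.

The biconditional holds.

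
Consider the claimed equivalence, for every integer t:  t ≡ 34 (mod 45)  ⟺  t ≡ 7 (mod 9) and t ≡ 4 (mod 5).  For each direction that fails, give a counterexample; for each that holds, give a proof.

Both implications hold.

(→) Suppose t ≡ 34 (mod 45); write t = 45j + 34. Since 9 ∣ 45, reducing mod 9 gives t ≡ 34 ≡ 7 (mod 9); since 5 ∣ 45, reducing mod 5 gives t ≡ 34 ≡ 4 (mod 5).

(←) Conversely, if t ≡ 7 (mod 9) and t ≡ 4 (mod 5), then by the Chinese remainder theorem t ≡ 34 (mod 45). This is exactly t ≡ 34 (mod 45).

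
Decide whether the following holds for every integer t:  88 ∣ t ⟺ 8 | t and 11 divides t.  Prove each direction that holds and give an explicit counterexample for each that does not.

Converse. Suppose 8 ∣ t and 11 ∣ t. Any common multiple of 8 and 11 is a multiple of their lcm; here gcd(8, 11) = 1, so lcm(8, 11) = 8·11 = 88, so 88 ∣ t.

Forward direction. If 88 ∣ t, write t = 88q. Since 88 = 11·8, t = 8·(11q), so 8 ∣ t; and since 88 = 8·11, t = 11·(8q), so 11 ∣ t.

Both implications hold.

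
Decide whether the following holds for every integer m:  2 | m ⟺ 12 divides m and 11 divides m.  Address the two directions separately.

Only the reverse direction holds.

(⇐) Suppose 12 ∣ m and 11 ∣ m. Any common multiple of 12 and 11 is a multiple of their lcm; here gcd(12, 11) = 1, so lcm(12, 11) = 12·11 = 132, so 132 ∣ m. Since 2 ∣ 132, it follows that 2 ∣ m.

(⇒) This fails: take m = 2. Certainly 2 ∣ 2, but 12 ∤ 2.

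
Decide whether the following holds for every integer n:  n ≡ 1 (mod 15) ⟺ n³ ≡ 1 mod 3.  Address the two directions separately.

(⇒) Suppose n ≡ 1 (mod 15). Then n³ ≡ 1³ = 1 (mod 15), and since 3 ∣ 15, also n³ ≡ 1 (mod 3).

(⇐) This fails: take n = 4. Then 4³ = 64 ≡ 1 (mod 3), yet 4 ≡ 4 (mod 15), not 1.

The forward direction holds; the converse fails.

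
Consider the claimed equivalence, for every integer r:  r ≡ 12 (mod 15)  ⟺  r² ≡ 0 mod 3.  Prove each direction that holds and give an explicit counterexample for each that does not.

Only the forward implication holds.

(⟸) This fails: take r = 0. Then 0² = 0 ≡ 0 (mod 3), yet 0 ≡ 0 (mod 15), not 12.

(⟹) Suppose r ≡ 12 (mod 15). Then r² ≡ 12² = 144 (mod 15), and since 3 ∣ 15, also r² ≡ 0 (mod 3).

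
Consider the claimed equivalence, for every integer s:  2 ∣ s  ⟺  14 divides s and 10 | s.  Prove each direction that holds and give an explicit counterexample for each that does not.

Forward direction. This fails: take s = 2. Certainly 2 ∣ 2, but 14 ∤ 2.

Converse. Suppose 14 ∣ s and 10 ∣ s. Any common multiple of 14 and 10 is a multiple of their lcm; here lcm(14, 10) = 14·10/gcd(14, 10) = 140/2 = 70, so 70 ∣ s. Since 2 ∣ 70, it follows that 2 ∣ s.

Only the reverse direction holds.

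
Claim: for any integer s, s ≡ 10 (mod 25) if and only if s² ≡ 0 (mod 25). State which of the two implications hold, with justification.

Only the forward implication holds.

Forward direction. Suppose s ≡ 10 (mod 25). Write s = 25j + 10. Then (25j + 10)² = 625j² + 500j + 100 = 25(25j² + 20j + 4) + 0, so s² ≡ 0 (mod 25).

Converse. This fails: take s = 0. Then 0² = 0 ≡ 0 (mod 25), yet 0 ≡ 0 (mod 25), not 10.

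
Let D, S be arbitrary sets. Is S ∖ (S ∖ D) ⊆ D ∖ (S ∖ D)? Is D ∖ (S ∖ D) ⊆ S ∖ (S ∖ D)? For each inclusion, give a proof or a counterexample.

(⊆) holds; (⊇) fails.

(⟹) Let x ∈ S ∖ (S ∖ D). Then x ∈ D ∩ S, from which x ∈ D ∖ (S ∖ D).

(⟸) This inclusion fails. Take D = {1}, S = ∅; then 1 ∈ D ∖ (S ∖ D) but 1 ∉ S ∖ (S ∖ D).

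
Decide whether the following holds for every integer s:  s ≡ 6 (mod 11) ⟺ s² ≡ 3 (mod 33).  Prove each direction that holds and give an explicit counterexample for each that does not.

(⇒) This fails: take s = 17. Then 17 ≡ 6 (mod 11), but 17² = 289 ≡ 25 (mod 33), not 3.

(⇐) This fails: take s = 27. Then 27² = 729 ≡ 3 (mod 33), yet 27 ≡ 5 (mod 11), not 6.

(⇒) fails and (⇐) fails.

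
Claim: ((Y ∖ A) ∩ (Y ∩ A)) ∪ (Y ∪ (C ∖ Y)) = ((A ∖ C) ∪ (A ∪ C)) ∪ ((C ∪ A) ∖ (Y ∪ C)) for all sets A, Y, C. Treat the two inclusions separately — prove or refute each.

Neither inclusion holds.

Forward inclusion. This inclusion fails. Take A = ∅, Y = {1}, C = ∅; then 1 ∈ ((Y ∖ A) ∩ (Y ∩ A)) ∪ (Y ∪ (C ∖ Y)) but 1 ∉ ((A ∖ C) ∪ (A ∪ C)) ∪ ((C ∪ A) ∖ (Y ∪ C)).

Reverse inclusion. This inclusion fails. Take A = {1}, Y = ∅, C = ∅; then 1 ∈ ((A ∖ C) ∪ (A ∪ C)) ∪ ((C ∪ A) ∖ (Y ∪ C)) but 1 ∉ ((Y ∖ A) ∩ (Y ∩ A)) ∪ (Y ∪ (C ∖ Y)).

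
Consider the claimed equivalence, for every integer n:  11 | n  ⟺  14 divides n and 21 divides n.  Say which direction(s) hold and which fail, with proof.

(→) This fails: take n = 11. Certainly 11 ∣ 11, but 14 ∤ 11.

(←) This fails: take n = 42. Both 14 ∣ 42 and 21 ∣ 42, yet 42 is not a multiple of 11 (since 42 = 3·11 + 9), so 11 ∤ 42.

Neither direction holds.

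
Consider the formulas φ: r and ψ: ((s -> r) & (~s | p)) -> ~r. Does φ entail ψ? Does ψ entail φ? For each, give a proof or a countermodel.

Both directions fail.

(⟹) This fails. Under p = F, s = F, r = T, the left side is true but the right side is false.

(⟸) This fails. Under p = F, s = F, r = F, the left side is false but the right side is true.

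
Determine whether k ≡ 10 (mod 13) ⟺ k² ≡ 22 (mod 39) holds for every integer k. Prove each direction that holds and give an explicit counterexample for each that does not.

(⇒) fails and (⇐) fails.

Forward direction. This fails: take k = 36. Then 36 ≡ 10 (mod 13), but 36² = 1296 ≡ 9 (mod 39), not 22.

Converse. This fails: take k = 16. Then 16² = 256 ≡ 22 (mod 39), yet 16 ≡ 3 (mod 13), not 10.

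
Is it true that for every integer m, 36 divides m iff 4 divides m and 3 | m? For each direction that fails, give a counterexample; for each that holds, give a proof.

[⇒] If 36 ∣ m, write m = 36q. Since 36 = 9·4, m = 4·(9q), so 4 ∣ m; and since 36 = 12·3, m = 3·(12q), so 3 ∣ m.

[⇐] This fails: take m = 12. Both 4 ∣ 12 and 3 ∣ 12, yet 12 is not a multiple of 36 (since 12 = 0·36 + 12), so 36 ∤ 12.

(⇒) holds; (⇐) fails.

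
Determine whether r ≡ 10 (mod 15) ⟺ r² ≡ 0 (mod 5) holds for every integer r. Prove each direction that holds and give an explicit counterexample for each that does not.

(→) Suppose r ≡ 10 (mod 15). Then r² ≡ 10² = 100 (mod 15), and since 5 ∣ 15, also r² ≡ 0 (mod 5).

(←) This fails: take r = 0. Then 0² = 0 ≡ 0 (mod 5), yet 0 ≡ 0 (mod 15), not 10.

Only the forward direction holds.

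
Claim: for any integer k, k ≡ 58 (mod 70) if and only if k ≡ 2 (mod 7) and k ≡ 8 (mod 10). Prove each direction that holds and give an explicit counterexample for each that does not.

(⇒) Suppose k ≡ 58 (mod 70); write k = 70j + 58. Since 7 ∣ 70, reducing mod 7 gives k ≡ 58 ≡ 2 (mod 7); since 10 ∣ 70, reducing mod 10 gives k ≡ 58 ≡ 8 (mod 10).

(⇐) Conversely, if k ≡ 2 (mod 7) and k ≡ 8 (mod 10), then by the Chinese remainder theorem k ≡ 58 (mod 70). This is exactly k ≡ 58 (mod 70).

The biconditional holds.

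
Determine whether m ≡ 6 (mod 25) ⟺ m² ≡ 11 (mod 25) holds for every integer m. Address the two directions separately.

Only the forward direction holds.

Forward direction. Suppose m ≡ 6 (mod 25). Write m = 25j + 6. Then (25j + 6)² = 625j² + 300j + 36 = 25(25j² + 12j + 1) + 11, so m² ≡ 11 (mod 25).

Converse. This fails: take m = 19. Then 19² = 361 ≡ 11 (mod 25), yet 19 ≡ 19 (mod 25), not 6.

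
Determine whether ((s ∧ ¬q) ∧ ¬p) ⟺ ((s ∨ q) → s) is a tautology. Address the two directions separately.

Only the forward direction holds.

[⇐] This fails. Under q = F, p = F, s = F, the left side is false but the right side is true.

[⇒] Assume the antecedent. If q is true, the antecedent cannot hold. If q is false, (s ∨ q) → s reduces to true regardless of the other variables. Either way (s ∨ q) → s holds.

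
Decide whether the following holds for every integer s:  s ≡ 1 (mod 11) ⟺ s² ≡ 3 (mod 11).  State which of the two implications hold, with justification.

(⇒) This fails: take s = 1. Then 1 ≡ 1 (mod 11), but 1² = 1 ≡ 1 (mod 11), not 3.

(⇐) This fails: take s = 5. Then 5² = 25 ≡ 3 (mod 11), yet 5 ≡ 5 (mod 11), not 1.

Both directions fail.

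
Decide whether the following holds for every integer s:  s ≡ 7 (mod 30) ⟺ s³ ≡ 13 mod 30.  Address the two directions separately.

Both directions hold.

(⇒) Suppose s ≡ 7 (mod 30). Write s = 30j + 7. Then (30j + 7)³ = 27000j³ + 18900j² + 4410j + 343 = 30(900j³ + 630j² + 147j + 11) + 13, so s³ ≡ 13 (mod 30).

(⇐) Conversely, suppose s³ ≡ 13 (mod 30). The only residue r in {0, …, 29} with r³ ≡ 13 (mod 30) is r = 7, so s ≡ 7 (mod 30).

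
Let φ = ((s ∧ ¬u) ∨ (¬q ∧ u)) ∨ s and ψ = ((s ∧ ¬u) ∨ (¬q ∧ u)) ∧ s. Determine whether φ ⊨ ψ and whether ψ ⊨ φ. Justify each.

(⇒) fails; (⇐) holds.

(⇒) This fails. Under q = F, u = T, s = F, the left side is true but the right side is false.

(⇐) Assume the antecedent. If q is true, the antecedent forces (q = T, u = F, s = T), and ((s ∧ ¬u) ∨ (¬q ∧ u)) ∨ s holds there. If q is false, the antecedent forces (q = F, u = F, s = T) or (q = F, u = T, s = T), and ((s ∧ ¬u) ∨ (¬q ∧ u)) ∨ s holds there. Either way ((s ∧ ¬u) ∨ (¬q ∧ u)) ∨ s holds.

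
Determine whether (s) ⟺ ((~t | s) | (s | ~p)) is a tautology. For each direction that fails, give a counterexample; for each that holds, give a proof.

(⟹) Assume the antecedent. If t is true, the antecedent forces (t = T, p = F, s = T) or (t = T, p = T, s = T), and (~t | s) | (s | ~p) holds there. If t is false, (~t | s) | (s | ~p) reduces to true regardless of the other variables. Either way (~t | s) | (s | ~p) holds.

(⟸) This fails. Under t = F, p = F, s = F, the left side is false but the right side is true.

Only the forward direction holds.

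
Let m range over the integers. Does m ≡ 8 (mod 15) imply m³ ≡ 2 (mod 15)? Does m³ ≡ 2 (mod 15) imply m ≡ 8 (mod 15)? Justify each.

[⇒] Suppose m ≡ 8 (mod 15). Write m = 15j + 8. Then (15j + 8)³ = 3375j³ + 5400j² + 2880j + 512 = 15(225j³ + 360j² + 192j + 34) + 2, so m³ ≡ 2 (mod 15).

[⇐] Conversely, suppose m³ ≡ 2 (mod 15). The only residue r in {0, …, 14} with r³ ≡ 2 (mod 15) is r = 8, so m ≡ 8 (mod 15).

The biconditional holds.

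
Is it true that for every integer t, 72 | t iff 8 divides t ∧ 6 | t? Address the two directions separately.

Not equivalent: only (⇒) holds.

(⟹) If 72 ∣ t, write t = 72q. Since 72 = 9·8, t = 8·(9q), so 8 ∣ t; and since 72 = 12·6, t = 6·(12q), so 6 ∣ t.

(⟸) This fails: take t = 24. Both 8 ∣ 24 and 6 ∣ 24, yet 24 is not a multiple of 72 (since 24 = 0·72 + 24), so 72 ∤ 24.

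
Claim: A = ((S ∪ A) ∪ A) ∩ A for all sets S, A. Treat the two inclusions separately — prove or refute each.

The two sets are equal.

Forward inclusion. Let x ∈ A. Then either x ∈ A and x ∉ S; or x ∈ S ∩ A. In each case x ∈ ((S ∪ A) ∪ A) ∩ A, so A ⊆ ((S ∪ A) ∪ A) ∩ A.

Reverse inclusion. Let x ∈ ((S ∪ A) ∪ A) ∩ A. Then either x ∈ A and x ∉ S; or x ∈ S ∩ A. In each case x ∈ A, so ((S ∪ A) ∪ A) ∩ A ⊆ A.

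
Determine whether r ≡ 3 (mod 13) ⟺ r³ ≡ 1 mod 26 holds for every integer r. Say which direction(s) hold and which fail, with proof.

Forward direction. This fails: take r = 16. Then 16 ≡ 3 (mod 13), but 16³ = 4096 ≡ 14 (mod 26), not 1.

Converse. This fails: take r = 1. Then 1³ = 1 ≡ 1 (mod 26), yet 1 ≡ 1 (mod 13), not 3.

Neither implication holds.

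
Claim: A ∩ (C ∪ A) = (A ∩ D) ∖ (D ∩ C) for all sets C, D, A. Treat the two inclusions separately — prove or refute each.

Only the reverse inclusion holds.

(⟸) Let x ∈ (A ∩ D) ∖ (D ∩ C). Then x ∈ D ∩ A and x ∉ C, from which x ∈ A ∩ (C ∪ A).

(⟹) This inclusion fails. Take C = ∅, D = ∅, A = {1}; then 1 ∈ A ∩ (C ∪ A) but 1 ∉ (A ∩ D) ∖ (D ∩ C).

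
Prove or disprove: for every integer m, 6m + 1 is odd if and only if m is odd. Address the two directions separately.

Only the converse holds.

(⟹) This fails: take m = 0. Then 6m + 1 = 1, which is odd, yet m = 0 is even, not odd.

(⟸) Suppose m is odd. Since 6 is even, 6m is even for every m, so 6m + 1 has the same parity as 1, which is odd. Hence 6m + 1 is odd.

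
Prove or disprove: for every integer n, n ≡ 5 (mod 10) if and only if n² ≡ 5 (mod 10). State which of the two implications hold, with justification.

Forward direction. Suppose n ≡ 5 (mod 10). Write n = 10j + 5. Then (10j + 5)² = 100j² + 100j + 25 = 10(10j² + 10j + 2) + 5, so n² ≡ 5 (mod 10).

Converse. For the converse, argue contrapositively. If n ≢ 5 (mod 10), then n is congruent to one of 0, 1, 2, 3, 4, 6, 7, 8, 9 modulo 10, and these give n² ≡ 0, 1, 4, 9, 6, 6, 9, 4, 1 respectively — never 5.

Both implications hold.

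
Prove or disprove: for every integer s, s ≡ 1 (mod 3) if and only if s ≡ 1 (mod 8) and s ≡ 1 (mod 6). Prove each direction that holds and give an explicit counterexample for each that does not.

(→) This fails: s = 4 gives 4 ≡ 1 (mod 3) but 4 ≡ 4 (mod 8), so the conjunction on the right does not hold.

(←) Conversely, if s ≡ 1 (mod 8) and s ≡ 1 (mod 6), then by the Chinese remainder theorem s ≡ 1 (mod 24). Since 1 ≡ 1 (mod 3) and 3 ∣ 24, we get s ≡ 1 (mod 3).

Not equivalent: only (⇐) holds.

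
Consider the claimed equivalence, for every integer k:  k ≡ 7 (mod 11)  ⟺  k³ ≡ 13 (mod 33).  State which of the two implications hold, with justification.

The forward direction fails; the converse holds.

Forward direction. This fails: take k = 18. Then 18 ≡ 7 (mod 11), but 18³ = 5832 ≡ 24 (mod 33), not 13.

Converse. The residues r modulo 33 with r³ ≡ 13 (mod 33) are exactly {7}, and each is ≡ 7 (mod 11).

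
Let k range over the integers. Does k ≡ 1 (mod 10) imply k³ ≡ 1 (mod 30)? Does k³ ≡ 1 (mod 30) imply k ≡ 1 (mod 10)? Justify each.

[⇒] This fails: take k = 11. Then 11 ≡ 1 (mod 10), but 11³ = 1331 ≡ 11 (mod 30), not 1.

[⇐] Conversely, the residues r modulo 30 with r³ ≡ 1 (mod 30) are exactly {1}, and each is ≡ 1 (mod 10).

Not equivalent: only (⇐) holds.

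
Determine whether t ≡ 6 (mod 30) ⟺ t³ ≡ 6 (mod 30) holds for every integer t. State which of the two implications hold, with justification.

Equivalent; both directions hold.

[⇐] Suppose t³ ≡ 6 (mod 30). The only residue r in {0, …, 29} with r³ ≡ 6 (mod 30) is r = 6, so t ≡ 6 (mod 30).

[⇒] Suppose t ≡ 6 (mod 30). Write t = 30j + 6. Then (30j + 6)³ = 27000j³ + 16200j² + 3240j + 216 = 30(900j³ + 540j² + 108j + 7) + 6, so t³ ≡ 6 (mod 30).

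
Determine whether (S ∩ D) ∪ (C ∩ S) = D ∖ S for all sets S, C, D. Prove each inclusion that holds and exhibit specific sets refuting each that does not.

(⊆) fails and (⊇) fails.

(⟹) This inclusion fails. Take S = {1}, C = {1}, D = ∅; then 1 ∈ (S ∩ D) ∪ (C ∩ S) but 1 ∉ D ∖ S.

(⟸) This inclusion fails. Take S = ∅, C = ∅, D = {1}; then 1 ∈ D ∖ S but 1 ∉ (S ∩ D) ∪ (C ∩ S).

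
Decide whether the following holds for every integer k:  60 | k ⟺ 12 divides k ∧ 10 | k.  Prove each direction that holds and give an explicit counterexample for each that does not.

(⇒) If 60 ∣ k, write k = 60q. Since 60 = 5·12, k = 12·(5q), so 12 ∣ k; and since 60 = 6·10, k = 10·(6q), so 10 ∣ k.

(⇐) Suppose 12 ∣ k and 10 ∣ k. Any common multiple of 12 and 10 is a multiple of their lcm; here lcm(12, 10) = 12·10/gcd(12, 10) = 120/2 = 60, so 60 ∣ k.

Both directions hold.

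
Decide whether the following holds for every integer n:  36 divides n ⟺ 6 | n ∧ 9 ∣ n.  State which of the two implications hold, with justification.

Only the forward implication holds.

(⟸) This fails: take n = 18. Both 6 ∣ 18 and 9 ∣ 18, yet 18 is not a multiple of 36 (since 18 = 0·36 + 18), so 36 ∤ 18.

(⟹) If 36 ∣ n, write n = 36q. Since 36 = 6·6, n = 6·(6q), so 6 ∣ n; and since 36 = 4·9, n = 9·(4q), so 9 ∣ n.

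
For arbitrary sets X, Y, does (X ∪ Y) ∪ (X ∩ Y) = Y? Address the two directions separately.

(⊇) Let x ∈ Y. Then either x ∈ Y and x ∉ X; or x ∈ X ∩ Y. In each case x ∈ (X ∪ Y) ∪ (X ∩ Y), so Y ⊆ (X ∪ Y) ∪ (X ∩ Y).

(⊆) This inclusion fails. Take X = {1}, Y = ∅; then 1 ∈ (X ∪ Y) ∪ (X ∩ Y) but 1 ∉ Y.

(⊆) fails; (⊇) holds.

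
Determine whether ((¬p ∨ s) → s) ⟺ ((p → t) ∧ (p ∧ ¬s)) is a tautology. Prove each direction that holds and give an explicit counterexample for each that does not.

(←) Assume the antecedent. If t is true, the antecedent forces (t = T, p = T, s = F), and (¬p ∨ s) → s holds there. If t is false, the antecedent cannot hold. Either way (¬p ∨ s) → s holds.

(→) This fails. Under t = F, p = T, s = F, the left side is true but the right side is false.

Not equivalent: only (⇐) holds.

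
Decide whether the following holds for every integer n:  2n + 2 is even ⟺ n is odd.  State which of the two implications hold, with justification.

Not equivalent: only (⇐) holds.

(→) This fails: take n = 6. Then 2n + 2 = 14, which is even, yet n = 6 is even, not odd.

(←) Suppose n is odd. Since 2 is even, 2n is even for every n, so 2n + 2 has the same parity as 2, which is even. Hence 2n + 2 is even.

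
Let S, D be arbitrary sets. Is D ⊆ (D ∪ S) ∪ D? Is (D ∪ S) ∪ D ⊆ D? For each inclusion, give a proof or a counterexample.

The sets are not equal: only the forward inclusion holds.

(⟹) Let x ∈ D. Then either x ∈ D and x ∉ S; or x ∈ S ∩ D. In each case x ∈ (D ∪ S) ∪ D, so D ⊆ (D ∪ S) ∪ D.

(⟸) This inclusion fails. Take S = {1}, D = ∅; then 1 ∈ (D ∪ S) ∪ D but 1 ∉ D.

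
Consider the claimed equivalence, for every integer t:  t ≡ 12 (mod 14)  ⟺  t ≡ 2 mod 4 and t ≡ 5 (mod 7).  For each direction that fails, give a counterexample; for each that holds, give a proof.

Only the converse holds.

(⟹) This fails: t = 12 gives 12 ≡ 12 (mod 14) but 12 ≡ 0 (mod 4), so the conjunction on the right does not hold.

(⟸) Conversely, if t ≡ 2 (mod 4) and t ≡ 5 (mod 7), then by the Chinese remainder theorem t ≡ 26 (mod 28). Since 26 ≡ 12 (mod 14) and 14 ∣ 28, we get t ≡ 12 (mod 14).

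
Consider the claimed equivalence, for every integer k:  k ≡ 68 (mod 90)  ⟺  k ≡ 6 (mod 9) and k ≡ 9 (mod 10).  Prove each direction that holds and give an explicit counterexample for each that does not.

(⇒) fails and (⇐) fails.

(⟹) This fails: k = 68 gives 68 ≡ 68 (mod 90) but 68 ≡ 5 (mod 9), so the conjunction on the right does not hold.

(⟸) This fails: k = 69 satisfies both congruences on the right (69 ≡ 6 mod 9 and 69 ≡ 9 mod 10) yet 69 ≡ 69 (mod 90), not 68.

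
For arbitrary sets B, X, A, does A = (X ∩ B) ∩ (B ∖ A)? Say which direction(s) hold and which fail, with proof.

Forward inclusion. This inclusion fails. Take B = ∅, X = ∅, A = {1}; then 1 ∈ A but 1 ∉ (X ∩ B) ∩ (B ∖ A).

Reverse inclusion. This inclusion fails. Take B = {1}, X = {1}, A = ∅; then 1 ∈ (X ∩ B) ∩ (B ∖ A) but 1 ∉ A.

Neither inclusion holds.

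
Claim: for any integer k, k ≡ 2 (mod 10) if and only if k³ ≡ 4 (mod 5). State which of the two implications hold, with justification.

(⇒) fails and (⇐) fails.

[⇒] This fails: take k = 2. Then 2 ≡ 2 (mod 10), but 2³ = 8 ≡ 3 (mod 5), not 4.

[⇐] This fails: take k = 4. Then 4³ = 64 ≡ 4 (mod 5), yet 4 ≡ 4 (mod 10), not 2.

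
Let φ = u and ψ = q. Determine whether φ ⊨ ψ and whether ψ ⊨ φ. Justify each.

(→) This fails. Under q = F, u = T, the left side is true but the right side is false.

(←) This fails. Under q = T, u = F, the left side is false but the right side is true.

Neither implication holds.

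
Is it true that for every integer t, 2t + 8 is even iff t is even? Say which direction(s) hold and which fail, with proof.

(⇒) This fails: take t = 5. Then 2t + 8 = 18, which is even, yet t = 5 is odd, not even.

(⇐) Suppose t is even. Since 2 is even, 2t is even for every t, so 2t + 8 has the same parity as 8, which is even. Hence 2t + 8 is even.

The forward direction fails; the converse holds.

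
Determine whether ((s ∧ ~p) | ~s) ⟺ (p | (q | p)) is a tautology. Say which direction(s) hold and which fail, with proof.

Forward direction. This fails. Under s = F, q = F, p = F, the left side is true but the right side is false.

Converse. This fails. Under s = T, q = F, p = T, the left side is false but the right side is true.

Neither implication holds.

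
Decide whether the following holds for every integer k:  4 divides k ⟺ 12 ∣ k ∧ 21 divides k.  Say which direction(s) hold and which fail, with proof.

(⇒) This fails: take k = 4. Certainly 4 ∣ 4, but 12 ∤ 4.

(⇐) Suppose 12 ∣ k and 21 ∣ k. Any common multiple of 12 and 21 is a multiple of their lcm; here lcm(12, 21) = 12·21/gcd(12, 21) = 252/3 = 84, so 84 ∣ k. Since 4 ∣ 84, it follows that 4 ∣ k.

Not equivalent: only (⇐) holds.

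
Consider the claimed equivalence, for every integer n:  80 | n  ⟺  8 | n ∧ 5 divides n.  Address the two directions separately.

(⟹) If 80 ∣ n, write n = 80q. Since 80 = 10·8, n = 8·(10q), so 8 ∣ n; and since 80 = 16·5, n = 5·(16q), so 5 ∣ n.

(⟸) This fails: take n = 40. Both 8 ∣ 40 and 5 ∣ 40, yet 40 is not a multiple of 80 (since 40 = 0·80 + 40), so 80 ∤ 40.

Only the forward implication holds.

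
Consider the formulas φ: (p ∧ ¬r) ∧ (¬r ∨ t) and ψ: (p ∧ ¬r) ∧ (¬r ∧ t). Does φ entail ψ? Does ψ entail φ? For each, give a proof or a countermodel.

(⇒) fails; (⇐) holds.

(⟹) This fails. Under t = F, p = T, r = F, the left side is true but the right side is false.

(⟸) Assume the antecedent. If t is true, the antecedent forces (t = T, p = T, r = F), and (p ∧ ¬r) ∧ (¬r ∨ t) holds there. If t is false, the antecedent cannot hold. Either way (p ∧ ¬r) ∧ (¬r ∨ t) holds.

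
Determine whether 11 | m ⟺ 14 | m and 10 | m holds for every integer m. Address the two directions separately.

Neither implication holds.

(⟹) This fails: take m = 11. Certainly 11 ∣ 11, but 14 ∤ 11.

(⟸) This fails: take m = 70. Both 14 ∣ 70 and 10 ∣ 70, yet 70 is not a multiple of 11 (since 70 = 6·11 + 4), so 11 ∤ 70.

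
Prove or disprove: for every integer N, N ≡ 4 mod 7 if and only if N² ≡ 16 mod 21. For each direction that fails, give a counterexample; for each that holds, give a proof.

Both directions fail.

(⇒) This fails: take N = 18. Then 18 ≡ 4 (mod 7), but 18² = 324 ≡ 9 (mod 21), not 16.

(⇐) This fails: take N = 10. Then 10² = 100 ≡ 16 (mod 21), yet 10 ≡ 3 (mod 7), not 4.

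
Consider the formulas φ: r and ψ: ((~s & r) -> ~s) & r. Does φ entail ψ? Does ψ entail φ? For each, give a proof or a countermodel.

(⟹) Assume the antecedent. If r is true, ((~s & r) -> ~s) & r reduces to true regardless of the other variables. If r is false, the antecedent cannot hold. Either way ((~s & r) -> ~s) & r holds.

(⟸) Assume the antecedent. If r is true, r reduces to true regardless of the other variables. If r is false, the antecedent cannot hold. Either way r holds.

The biconditional holds.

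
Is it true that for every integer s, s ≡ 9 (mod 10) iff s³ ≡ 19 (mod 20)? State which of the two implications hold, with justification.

(→) This fails: take s = 9. Then 9 ≡ 9 (mod 10), but 9³ = 729 ≡ 9 (mod 20), not 19.

(←) Conversely, the residues r modulo 20 with r³ ≡ 19 (mod 20) are exactly {19}, and each is ≡ 9 (mod 10).

Not equivalent: only (⇐) holds.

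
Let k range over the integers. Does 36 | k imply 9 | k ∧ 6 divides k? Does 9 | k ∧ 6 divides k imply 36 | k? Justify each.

(⟹) If 36 ∣ k, write k = 36q. Since 36 = 4·9, k = 9·(4q), so 9 ∣ k; and since 36 = 6·6, k = 6·(6q), so 6 ∣ k.

(⟸) This fails: take k = 18. Both 9 ∣ 18 and 6 ∣ 18, yet 18 is not a multiple of 36 (since 18 = 0·36 + 18), so 36 ∤ 18.

Only the forward direction holds.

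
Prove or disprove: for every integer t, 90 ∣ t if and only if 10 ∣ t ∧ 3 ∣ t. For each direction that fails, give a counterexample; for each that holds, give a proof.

(←) This fails: take t = 30. Both 10 ∣ 30 and 3 ∣ 30, yet 30 is not a multiple of 90 (since 30 = 0·90 + 30), so 90 ∤ 30.

(→) If 90 ∣ t, write t = 90q. Since 90 = 9·10, t = 10·(9q), so 10 ∣ t; and since 90 = 30·3, t = 3·(30q), so 3 ∣ t.

(⇒) holds; (⇐) fails.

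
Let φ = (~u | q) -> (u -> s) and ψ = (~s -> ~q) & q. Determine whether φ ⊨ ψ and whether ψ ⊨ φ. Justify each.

Only the reverse direction holds.

(⇒) This fails. Under q = F, u = F, s = F, the left side is true but the right side is false.

(⇐) Assume the antecedent. If q is true, the antecedent forces (q = T, u = F, s = T) or (q = T, u = T, s = T), and (~u | q) -> (u -> s) holds there. If q is false, the antecedent cannot hold. Either way (~u | q) -> (u -> s) holds.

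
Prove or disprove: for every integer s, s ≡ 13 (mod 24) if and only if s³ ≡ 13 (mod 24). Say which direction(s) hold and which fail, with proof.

(→) Suppose s ≡ 13 (mod 24). Write s = 24j + 13. Then (24j + 13)³ = 13824j³ + 22464j² + 12168j + 2197 = 24(576j³ + 936j² + 507j + 91) + 13, so s³ ≡ 13 (mod 24).

(←) Conversely, suppose s³ ≡ 13 (mod 24). The only residue r in {0, …, 23} with r³ ≡ 13 (mod 24) is r = 13, so s ≡ 13 (mod 24).

Both implications hold.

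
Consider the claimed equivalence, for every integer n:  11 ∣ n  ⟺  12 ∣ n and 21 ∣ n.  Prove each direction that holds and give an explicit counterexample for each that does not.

(⟹) This fails: take n = 11. Certainly 11 ∣ 11, but 12 ∤ 11.

(⟸) This fails: take n = 84. Both 12 ∣ 84 and 21 ∣ 84, yet 84 is not a multiple of 11 (since 84 = 7·11 + 7), so 11 ∤ 84.

Both directions fail.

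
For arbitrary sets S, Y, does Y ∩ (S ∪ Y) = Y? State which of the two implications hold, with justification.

Forward inclusion. Let x ∈ Y ∩ (S ∪ Y). Then either x ∈ Y and x ∉ S; or x ∈ S ∩ Y. In each case x ∈ Y, so Y ∩ (S ∪ Y) ⊆ Y.

Reverse inclusion. Let x ∈ Y. Then either x ∈ Y and x ∉ S; or x ∈ S ∩ Y. In each case x ∈ Y ∩ (S ∪ Y), so Y ⊆ Y ∩ (S ∪ Y).

Both inclusions hold.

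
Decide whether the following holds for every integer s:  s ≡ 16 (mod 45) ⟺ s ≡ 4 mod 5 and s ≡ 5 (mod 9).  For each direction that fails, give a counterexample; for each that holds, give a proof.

Forward direction. This fails: s = 16 gives 16 ≡ 16 (mod 45) but 16 ≡ 1 (mod 5), so the conjunction on the right does not hold.

Converse. This fails: s = 14 satisfies both congruences on the right (14 ≡ 4 mod 5 and 14 ≡ 5 mod 9) yet 14 ≡ 14 (mod 45), not 16.

(⇒) fails and (⇐) fails.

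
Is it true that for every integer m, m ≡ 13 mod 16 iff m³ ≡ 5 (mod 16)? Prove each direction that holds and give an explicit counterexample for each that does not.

Both directions hold; the statement is true.

[⇒] Suppose m ≡ 13 mod 16. Write m = 16j + 13. Then (16j + 13)³ = 4096j³ + 9984j² + 8112j + 2197 = 16(256j³ + 624j² + 507j + 137) + 5, so m³ ≡ 5 (mod 16).

[⇐] Conversely, suppose m³ ≡ 5 (mod 16). The only residue r in {0, …, 15} with r³ ≡ 5 (mod 16) is r = 13, so m ≡ 13 (mod 16).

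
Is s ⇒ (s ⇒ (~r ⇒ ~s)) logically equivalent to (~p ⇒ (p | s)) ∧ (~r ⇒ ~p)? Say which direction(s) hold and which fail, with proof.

Neither direction holds.

(⟹) This fails. Under s = F, r = F, p = F, the left side is true but the right side is false.

(⟸) This fails. Under s = T, r = F, p = F, the left side is false but the right side is true.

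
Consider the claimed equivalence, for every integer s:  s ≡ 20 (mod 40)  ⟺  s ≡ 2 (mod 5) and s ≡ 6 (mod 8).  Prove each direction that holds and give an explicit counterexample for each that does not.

Both directions fail.

(⟹) This fails: s = 20 gives 20 ≡ 20 (mod 40) but 20 ≡ 0 (mod 5), so the conjunction on the right does not hold.

(⟸) This fails: s = 22 satisfies both congruences on the right (22 ≡ 2 mod 5 and 22 ≡ 6 mod 8) yet 22 ≡ 22 (mod 40), not 20.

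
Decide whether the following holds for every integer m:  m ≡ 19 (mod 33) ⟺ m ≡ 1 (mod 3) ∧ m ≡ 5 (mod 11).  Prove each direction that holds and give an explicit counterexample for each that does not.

Neither direction holds.

[⇒] This fails: m = 19 gives 19 ≡ 19 (mod 33) but 19 ≡ 8 (mod 11), so the conjunction on the right does not hold.

[⇐] This fails: m = 16 satisfies both congruences on the right (16 ≡ 1 mod 3 and 16 ≡ 5 mod 11) yet 16 ≡ 16 (mod 33), not 19.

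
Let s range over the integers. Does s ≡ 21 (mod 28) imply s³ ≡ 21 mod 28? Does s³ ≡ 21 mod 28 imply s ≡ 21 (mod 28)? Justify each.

(⟸) Suppose s³ ≡ 21 (mod 28). The only residue r in {0, …, 27} with r³ ≡ 21 (mod 28) is r = 21, so s ≡ 21 (mod 28).

(⟹) Suppose s ≡ 21 (mod 28). Write s = 28j + 21. Then (28j + 21)³ = 21952j³ + 49392j² + 37044j + 9261 = 28(784j³ + 1764j² + 1323j + 330) + 21, so s³ ≡ 21 (mod 28).

The biconditional holds.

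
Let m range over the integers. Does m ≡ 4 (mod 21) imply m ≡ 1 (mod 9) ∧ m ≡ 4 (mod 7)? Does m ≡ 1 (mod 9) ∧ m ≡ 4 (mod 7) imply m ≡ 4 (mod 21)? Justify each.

Only the converse holds.

(⇐) If m ≡ 1 (mod 9) and m ≡ 4 (mod 7), then by the Chinese remainder theorem m ≡ 46 (mod 63). Since 46 ≡ 4 (mod 21) and 21 ∣ 63, we get m ≡ 4 (mod 21).

(⇒) This fails: m = 25 gives 25 ≡ 4 (mod 21) but 25 ≡ 7 (mod 9), so the conjunction on the right does not hold.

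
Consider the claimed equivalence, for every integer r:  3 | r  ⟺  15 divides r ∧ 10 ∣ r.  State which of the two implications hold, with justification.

(→) This fails: take r = 3. Certainly 3 ∣ 3, but 15 ∤ 3.

(←) Suppose 15 ∣ r and 10 ∣ r. Any common multiple of 15 and 10 is a multiple of their lcm; here lcm(15, 10) = 15·10/gcd(15, 10) = 150/5 = 30, so 30 ∣ r. Since 3 ∣ 30, it follows that 3 ∣ r.

The forward direction fails; the converse holds.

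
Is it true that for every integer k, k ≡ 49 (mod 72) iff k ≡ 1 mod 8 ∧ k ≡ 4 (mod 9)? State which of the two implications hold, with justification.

(→) Suppose k ≡ 49 (mod 72); write k = 72j + 49. Since 8 ∣ 72, reducing mod 8 gives k ≡ 49 ≡ 1 (mod 8); since 9 ∣ 72, reducing mod 9 gives k ≡ 49 ≡ 4 (mod 9).

(←) Conversely, if k ≡ 1 (mod 8) and k ≡ 4 (mod 9), then by the Chinese remainder theorem k ≡ 49 (mod 72). This is exactly k ≡ 49 (mod 72).

Equivalent; both directions hold.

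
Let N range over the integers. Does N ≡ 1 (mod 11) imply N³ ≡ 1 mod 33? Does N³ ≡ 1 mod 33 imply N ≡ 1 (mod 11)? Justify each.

[⇐] The residues r modulo 33 with r³ ≡ 1 (mod 33) are exactly {1}, and each is ≡ 1 (mod 11).

[⇒] This fails: take N = 12. Then 12 ≡ 1 (mod 11), but 12³ = 1728 ≡ 12 (mod 33), not 1.

Only the reverse direction holds.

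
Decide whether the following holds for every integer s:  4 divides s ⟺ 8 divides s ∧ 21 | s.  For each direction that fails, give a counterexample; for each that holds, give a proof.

The forward direction fails; the converse holds.

(⇐) Suppose 8 ∣ s and 21 ∣ s. Any common multiple of 8 and 21 is a multiple of their lcm; here gcd(8, 21) = 1, so lcm(8, 21) = 8·21 = 168, so 168 ∣ s. Since 4 ∣ 168, it follows that 4 ∣ s.

(⇒) This fails: take s = 4. Certainly 4 ∣ 4, but 8 ∤ 4.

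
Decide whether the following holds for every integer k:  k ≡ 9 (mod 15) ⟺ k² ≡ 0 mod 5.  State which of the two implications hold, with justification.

Neither implication holds.

(→) This fails: take k = 9. Then 9 ≡ 9 (mod 15), but 9² = 81 ≡ 1 (mod 5), not 0.

(←) This fails: take k = 0. Then 0² = 0 ≡ 0 (mod 5), yet 0 ≡ 0 (mod 15), not 9.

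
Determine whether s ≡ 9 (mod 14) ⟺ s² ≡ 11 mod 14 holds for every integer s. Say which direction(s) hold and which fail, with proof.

(⇐) This fails: take s = 5. Then 5² = 25 ≡ 11 (mod 14), yet 5 ≡ 5 (mod 14), not 9.

(⇒) Suppose s ≡ 9 (mod 14). Write s = 14j + 9. Then (14j + 9)² = 196j² + 252j + 81 = 14(14j² + 18j + 5) + 11, so s² ≡ 11 (mod 14).

Only the forward implication holds.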